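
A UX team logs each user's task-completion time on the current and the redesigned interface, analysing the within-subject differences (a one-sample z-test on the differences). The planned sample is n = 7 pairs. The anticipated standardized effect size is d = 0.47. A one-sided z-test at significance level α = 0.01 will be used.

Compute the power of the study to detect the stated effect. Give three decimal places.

Noncentrality parameter: δ = d·√n = 0.47 × √7 = 1.2435
Critical value for a one-sided test at α = 0.01: z_α = 2.326.
Power = P(Z > 2.326 − δ) = Φ(-1.083) = 0.1394.

Power ≈ 0.139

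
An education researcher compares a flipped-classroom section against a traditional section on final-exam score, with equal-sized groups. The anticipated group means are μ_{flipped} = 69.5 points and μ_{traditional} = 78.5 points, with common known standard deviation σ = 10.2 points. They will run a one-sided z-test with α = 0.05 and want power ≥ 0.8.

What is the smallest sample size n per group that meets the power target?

Standardized effect: d = |μ_{flipped} − μ_{traditional}| / σ = |69.5 − 78.5| / 10.2 = 0.8824
For power 0.8 need Φ(δ − z_{0.05}) = 0.8, so δ = z_{0.05} + z_{0.20} = 1.645 + 0.842 = 2.486.
δ = d·√(n/2) ⇒ n = 2(δ/d)² = 2 × (2.486 / 0.8824)² = 15.88.
Round up to the next whole unit.

n = 16 per group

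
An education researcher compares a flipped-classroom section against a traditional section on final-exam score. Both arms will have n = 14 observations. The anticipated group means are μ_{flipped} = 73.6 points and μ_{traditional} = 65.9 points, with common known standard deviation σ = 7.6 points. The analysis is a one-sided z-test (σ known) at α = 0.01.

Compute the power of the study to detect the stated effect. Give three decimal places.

Power ≈ 0.638

Standardized effect: d = |μ_{flipped} − μ_{traditional}| / σ = |73.6 − 65.9| / 7.6 = 1.0132
Noncentrality parameter: δ = d·√(n/2) = 1.0132 × √(14/2) = 2.6806
One-sided α = 0.01 → critical value z_{0.01} = 2.326.
Power = Φ(δ − 2.326) = Φ(0.354) = 0.6384.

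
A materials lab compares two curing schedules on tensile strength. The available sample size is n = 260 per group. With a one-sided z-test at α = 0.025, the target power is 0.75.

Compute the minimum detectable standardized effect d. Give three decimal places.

d ≈ 0.231

Required noncentrality: δ = z_{0.025} + z_{0.25} = 1.960 + 0.674 = 2.634.
δ = d·√(n/2) ⇒ d = δ/√(n/2) = 2.634/√(260/2) = 0.2311.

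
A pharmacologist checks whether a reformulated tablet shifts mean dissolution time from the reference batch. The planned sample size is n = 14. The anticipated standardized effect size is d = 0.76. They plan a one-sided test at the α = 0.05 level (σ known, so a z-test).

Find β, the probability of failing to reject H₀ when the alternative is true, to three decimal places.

β ≈ 0.115

Noncentrality parameter: δ = d·√n = 0.76 × √14 = 2.8437
One-sided α = 0.05 → critical value z_{0.05} = 1.645.
Power = P(Z > 1.645 − δ) = Φ(1.199) = 0.8847.
Type II error: β = 1 − power = 1 − 0.8847 = 0.1153.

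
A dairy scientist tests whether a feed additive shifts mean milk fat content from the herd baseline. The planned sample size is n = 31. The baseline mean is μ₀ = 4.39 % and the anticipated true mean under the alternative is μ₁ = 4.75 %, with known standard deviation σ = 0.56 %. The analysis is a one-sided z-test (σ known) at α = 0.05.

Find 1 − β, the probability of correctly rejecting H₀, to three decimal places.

Standardized effect: d = |μ₁ − μ₀| / σ = |4.75 − 4.39| / 0.56 = 0.6429
Noncentrality parameter: δ = d·√n = 0.6429 × √31 = 3.5793
One-sided α = 0.05 → critical value z_{0.05} = 1.645.
Power = P(Z > 1.645 − δ) = Φ(1.934) = 0.9735.

Power ≈ 0.973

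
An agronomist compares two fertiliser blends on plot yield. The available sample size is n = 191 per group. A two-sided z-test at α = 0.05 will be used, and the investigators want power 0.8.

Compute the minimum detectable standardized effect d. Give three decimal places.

d ≈ 0.287

Need Φ(δ − 1.960) = 0.8, so δ = 1.960 + 0.842 = 2.802.
(Lower-tail contribution to power is negligible for δ > 0.)
δ = d·√(n/2) ⇒ d = δ/√(n/2) = 2.802/√(191/2) = 0.2867.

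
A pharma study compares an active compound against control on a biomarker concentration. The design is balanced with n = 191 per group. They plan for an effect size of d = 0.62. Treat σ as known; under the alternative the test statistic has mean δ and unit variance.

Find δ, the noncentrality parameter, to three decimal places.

The noncentrality parameter scales effect size by the design's sample-size factor: δ = d·√(n/2) = 0.62 × √(191/2) = 6.0589

δ ≈ 6.059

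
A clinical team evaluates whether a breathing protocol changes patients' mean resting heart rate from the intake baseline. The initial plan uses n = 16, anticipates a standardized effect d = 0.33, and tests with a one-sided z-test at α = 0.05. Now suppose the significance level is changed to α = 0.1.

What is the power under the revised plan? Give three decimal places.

δ = d·√n = 0.33 × √16 = 1.3200 (unchanged). New critical value: z_{0.1} = 1.282.
Revised power = Φ(δ − 1.282) = Φ(0.038) = 0.5153.

Power ≈ 0.515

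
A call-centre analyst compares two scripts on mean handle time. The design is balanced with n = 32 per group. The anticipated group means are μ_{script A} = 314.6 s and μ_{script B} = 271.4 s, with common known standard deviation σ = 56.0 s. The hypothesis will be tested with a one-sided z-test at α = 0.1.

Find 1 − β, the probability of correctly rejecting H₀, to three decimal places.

Power ≈ 0.964

Standardized effect: d = |μ_{script A} − μ_{script B}| / σ = |314.6 − 271.4| / 56.0 = 0.7714
Noncentrality parameter: δ = d·√(n/2) = 0.7714 × √(32/2) = 3.0857
One-sided α = 0.1 → critical value z_{0.1} = 1.282.
Power = Φ(δ − 1.282) = Φ(1.804) = 0.9644.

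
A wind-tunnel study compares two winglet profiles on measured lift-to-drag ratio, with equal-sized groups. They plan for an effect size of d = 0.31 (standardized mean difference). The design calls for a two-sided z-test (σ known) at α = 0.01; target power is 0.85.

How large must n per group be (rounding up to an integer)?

Set Φ(δ − 2.576) = 0.85; then δ − 2.576 = Φ⁻¹(0.85) = 1.036, giving δ = 3.612.
(Ignoring the negligible lower-tail rejection probability gives the usual closed-form inversion.)
δ = d·√(n/2) ⇒ n = 2(δ/d)² = 2 × (3.612 / 0.31)² = 271.56.
Round up to the next whole unit.

n = 272 per group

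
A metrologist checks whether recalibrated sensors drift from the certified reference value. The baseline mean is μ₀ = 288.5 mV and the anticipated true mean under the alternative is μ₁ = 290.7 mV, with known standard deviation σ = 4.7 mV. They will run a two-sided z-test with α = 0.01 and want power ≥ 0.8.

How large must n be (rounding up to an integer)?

Standardized effect: d = |μ₁ − μ₀| / σ = |290.7 − 288.5| / 4.7 = 0.4681
Set Φ(δ − 2.576) = 0.8; then δ − 2.576 = Φ⁻¹(0.8) = 0.842, giving δ = 3.417.
(The Φ(−δ − z_{α/2}) term is vanishingly small for δ > 0 and is dropped in the standard sample-size formula.)
δ = d·√n ⇒ n = (δ/d)² = (3.417 / 0.4681)² = 53.30.
Round up to the next whole unit.

n = 54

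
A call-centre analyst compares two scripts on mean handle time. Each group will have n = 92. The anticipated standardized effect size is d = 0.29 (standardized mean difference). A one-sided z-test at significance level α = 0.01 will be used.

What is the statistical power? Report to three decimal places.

Power ≈ 0.360

Noncentrality parameter: δ = d·√(n/2) = 0.29 × √(92/2) = 1.9669
Critical value for a one-sided test at α = 0.01: z_α = 2.326.
Power = P(Z > 2.326 − δ) = Φ(-0.359) = 0.3596.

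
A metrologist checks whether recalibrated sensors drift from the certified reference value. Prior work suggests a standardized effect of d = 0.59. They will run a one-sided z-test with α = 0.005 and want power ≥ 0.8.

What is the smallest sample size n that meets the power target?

n = 34

For power 0.8 need Φ(δ − z_{0.005}) = 0.8, so δ = z_{0.005} + z_{0.20} = 2.576 + 0.842 = 3.417.
δ = d·√n ⇒ n = (δ/d)² = (3.417 / 0.59)² = 33.55.
Rounding up, n = 34.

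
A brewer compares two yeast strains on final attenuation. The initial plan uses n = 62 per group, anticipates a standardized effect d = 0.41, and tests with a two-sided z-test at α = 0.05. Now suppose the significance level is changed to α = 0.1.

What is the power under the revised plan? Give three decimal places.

δ = d·√(n/2) = 0.41 × √(62/2) = 2.2828 (unchanged). New critical value: z_{0.05} = 1.645.
Revised power = Φ(δ − 1.645) + Φ(−δ − 1.645) = Φ(0.638) + Φ(-3.928) = 0.7382 + 0.0000 = 0.7383.

Power ≈ 0.738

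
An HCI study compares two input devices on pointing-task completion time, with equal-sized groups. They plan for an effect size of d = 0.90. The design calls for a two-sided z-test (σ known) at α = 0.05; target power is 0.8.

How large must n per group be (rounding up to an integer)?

Set Φ(δ − 1.960) = 0.8; then δ − 1.960 = Φ⁻¹(0.8) = 0.842, giving δ = 2.802.
(For δ > 0 the lower-tail rejection region contributes negligibly to power, so the one-term inversion is standard.)
δ = d·√(n/2) ⇒ n = 2(δ/d)² = 2 × (2.802 / 0.90)² = 19.38.
Rounding up, n = 20 per group.

n = 20 per group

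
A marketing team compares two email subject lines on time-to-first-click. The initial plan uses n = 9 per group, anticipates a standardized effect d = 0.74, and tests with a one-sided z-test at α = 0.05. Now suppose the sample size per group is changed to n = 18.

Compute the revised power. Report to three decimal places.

With n = 18 per group: δ = d·√(n/2) = 0.74 × √(18/2) = 2.2200. Critical value z_{0.05} = 1.645.
Revised power = P(Z > 1.645 − δ) = Φ(0.575) = 0.7174.

Power ≈ 0.717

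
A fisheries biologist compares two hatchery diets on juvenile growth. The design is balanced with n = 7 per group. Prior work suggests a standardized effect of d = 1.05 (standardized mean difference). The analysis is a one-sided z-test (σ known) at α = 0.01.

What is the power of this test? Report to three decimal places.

Power ≈ 0.359

Noncentrality parameter: δ = d·√(n/2) = 1.05 × √(7/2) = 1.9644
Critical value for a one-sided test at α = 0.01: z_α = 2.326.
Power = P(Z > 2.326 − δ) = Φ(-0.362) = 0.3587.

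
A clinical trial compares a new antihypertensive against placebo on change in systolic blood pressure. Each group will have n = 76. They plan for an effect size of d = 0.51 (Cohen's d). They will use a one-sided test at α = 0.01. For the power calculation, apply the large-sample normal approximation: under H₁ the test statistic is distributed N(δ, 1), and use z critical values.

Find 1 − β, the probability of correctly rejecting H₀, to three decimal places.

Power ≈ 0.793

Noncentrality parameter: δ = d·√(n/2) = 0.51 × √(76/2) = 3.1439
Critical value for a one-sided test at α = 0.01: z_α = 2.326.
Power = P(Z > 2.326 − δ) = Φ(0.818) = 0.7932.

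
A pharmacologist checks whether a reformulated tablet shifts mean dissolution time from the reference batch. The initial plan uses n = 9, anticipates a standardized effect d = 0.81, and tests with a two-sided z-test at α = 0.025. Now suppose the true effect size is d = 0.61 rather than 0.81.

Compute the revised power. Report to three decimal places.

With d = 0.61: δ = d·√n = 0.61 × √9 = 1.8300. Critical value z_{0.0125} = 2.241.
Revised power = Φ(δ − 2.241) + Φ(−δ − 2.241) = Φ(-0.411) + Φ(-4.071) = 0.3404 + 0.0000 = 0.3404.

Power ≈ 0.340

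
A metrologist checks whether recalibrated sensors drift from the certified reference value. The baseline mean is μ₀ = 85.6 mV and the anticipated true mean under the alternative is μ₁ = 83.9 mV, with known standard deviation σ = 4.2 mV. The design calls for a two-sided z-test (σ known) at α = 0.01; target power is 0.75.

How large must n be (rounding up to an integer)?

Standardized effect: d = |μ₁ − μ₀| / σ = |83.9 − 85.6| / 4.2 = 0.4048
Set Φ(δ − 2.576) = 0.75; then δ − 2.576 = Φ⁻¹(0.75) = 0.674, giving δ = 3.250.
(The Φ(−δ − z_{α/2}) term is vanishingly small for δ > 0 and is dropped in the standard sample-size formula.)
δ = d·√n ⇒ n = (δ/d)² = (3.250 / 0.4048)² = 64.48.
Rounding up, n = 65.

n = 65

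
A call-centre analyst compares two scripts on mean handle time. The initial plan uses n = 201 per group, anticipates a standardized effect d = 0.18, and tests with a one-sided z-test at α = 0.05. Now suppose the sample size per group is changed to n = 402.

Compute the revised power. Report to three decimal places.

With n = 402 per group: δ = d·√(n/2) = 0.18 × √(402/2) = 2.5519. Critical value z_{0.05} = 1.645.
Revised power = P(Z > 1.645 − δ) = Φ(0.907) = 0.8178.

Power ≈ 0.818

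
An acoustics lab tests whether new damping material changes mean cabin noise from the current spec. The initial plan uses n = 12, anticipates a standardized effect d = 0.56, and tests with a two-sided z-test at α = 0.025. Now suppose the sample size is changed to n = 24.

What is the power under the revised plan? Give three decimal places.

With n = 24: δ = d·√n = 0.56 × √24 = 2.7434. Critical value z_{0.0125} = 2.241.
Revised power = Φ(δ − 2.241) + Φ(−δ − 2.241) = Φ(0.502) + Φ(-4.985) = 0.6922 + 0.0000 = 0.6922.

Power ≈ 0.692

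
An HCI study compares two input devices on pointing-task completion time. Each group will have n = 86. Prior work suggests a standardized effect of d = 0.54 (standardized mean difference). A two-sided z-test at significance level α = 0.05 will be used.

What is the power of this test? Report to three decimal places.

Power ≈ 0.943

Noncentrality parameter: λ = d·√(n/2) = 0.54 × √(86/2) = 3.5410
Critical value for a two-sided test at α = 0.05: z_{α/2} = 1.960.
Power = Φ(λ − 1.960) + Φ(−λ − 1.960) = Φ(1.581) + Φ(-5.501) = 0.9431 + 0.0000 = 0.9431.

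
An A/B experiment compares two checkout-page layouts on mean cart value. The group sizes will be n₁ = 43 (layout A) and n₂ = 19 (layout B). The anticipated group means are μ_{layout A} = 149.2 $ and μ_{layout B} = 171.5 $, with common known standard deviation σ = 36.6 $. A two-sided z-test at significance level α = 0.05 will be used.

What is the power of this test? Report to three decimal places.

Standardized effect: d = |μ_{layout A} − μ_{layout B}| / σ = |149.2 − 171.5| / 36.6 = 0.6093
Noncentrality parameter: δ = d / √(1/n₁ + 1/n₂) = 0.6093 / √(1/43 + 1/19) = 2.2118
Critical value for a two-sided test at α = 0.05: z_{α/2} = 1.960.
Power = Φ(δ − 1.960) + Φ(−δ − 1.960) = Φ(0.252) + Φ(-4.172) = 0.5994 + 0.0000 = 0.5994.

Power ≈ 0.599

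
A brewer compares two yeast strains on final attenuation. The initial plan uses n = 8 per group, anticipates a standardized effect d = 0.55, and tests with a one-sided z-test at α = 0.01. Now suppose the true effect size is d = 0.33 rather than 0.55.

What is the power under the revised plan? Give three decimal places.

With d = 0.33: δ = d·√(n/2) = 0.33 × √(8/2) = 0.6600. Critical value z_{0.01} = 2.326.
Revised power = P(Z > 2.326 − δ) = Φ(-1.666) = 0.0478.

Power ≈ 0.048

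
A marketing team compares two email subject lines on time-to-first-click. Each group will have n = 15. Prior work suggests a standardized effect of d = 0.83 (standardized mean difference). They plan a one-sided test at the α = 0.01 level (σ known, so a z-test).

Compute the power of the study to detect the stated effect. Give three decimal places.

Noncentrality parameter: δ = d·√(n/2) = 0.83 × √(15/2) = 2.2730
Critical value for a one-sided test at α = 0.01: z_α = 2.326.
Power = P(Z > 2.326 − δ) = Φ(-0.053) = 0.4787.

Power ≈ 0.479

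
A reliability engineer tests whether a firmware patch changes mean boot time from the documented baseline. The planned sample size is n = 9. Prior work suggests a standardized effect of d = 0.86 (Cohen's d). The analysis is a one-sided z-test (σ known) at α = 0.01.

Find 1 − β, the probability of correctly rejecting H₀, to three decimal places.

Power ≈ 0.600

Noncentrality parameter: δ = d·√n = 0.86 × √9 = 2.5800
Critical value for a one-sided test at α = 0.01: z_α = 2.326.
Power = Φ(δ − 2.326) = Φ(0.254) = 0.6001.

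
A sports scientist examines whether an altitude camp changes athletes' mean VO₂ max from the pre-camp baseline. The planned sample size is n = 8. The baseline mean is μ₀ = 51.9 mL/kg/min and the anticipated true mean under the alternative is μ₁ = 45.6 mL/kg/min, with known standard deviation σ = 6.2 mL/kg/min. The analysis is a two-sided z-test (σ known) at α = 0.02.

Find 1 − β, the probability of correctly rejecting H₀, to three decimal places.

Standardized effect: d = |μ₁ − μ₀| / σ = |45.6 − 51.9| / 6.2 = 1.0161
Noncentrality parameter: δ = d·√n = 1.0161 × √8 = 2.8740
Critical value for a two-sided test at α = 0.02: z_{α/2} = 2.326.
Power = Φ(δ − 2.326) + Φ(−δ − 2.326) = Φ(0.548) + Φ(-5.200) = 0.7081 + 0.0000 = 0.7081.

Power ≈ 0.708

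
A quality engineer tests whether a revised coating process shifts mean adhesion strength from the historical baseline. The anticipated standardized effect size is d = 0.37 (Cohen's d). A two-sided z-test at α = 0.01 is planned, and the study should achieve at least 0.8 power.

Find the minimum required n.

For power 0.8 need Φ(δ − z_{0.005}) = 0.8, so δ = z_{0.005} + z_{0.20} = 2.576 + 0.842 = 3.417.
(The Φ(−δ − z_{α/2}) term is vanishingly small for δ > 0 and is dropped in the standard sample-size formula.)
δ = d·√n ⇒ n = (δ/d)² = (3.417 / 0.37)² = 85.31.
Round up to the next whole unit.

n = 86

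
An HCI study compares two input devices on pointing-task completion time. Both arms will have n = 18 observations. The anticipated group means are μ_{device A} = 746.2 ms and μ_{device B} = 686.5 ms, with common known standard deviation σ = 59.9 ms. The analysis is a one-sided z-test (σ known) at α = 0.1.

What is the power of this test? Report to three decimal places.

Standardized effect: d = |μ_{device A} − μ_{device B}| / σ = |746.2 − 686.5| / 59.9 = 0.9967
Noncentrality parameter: δ = d·√(n/2) = 0.9967 × √(18/2) = 2.9900
Critical value for a one-sided test at α = 0.1: z_α = 1.282.
Power = P(Z > 1.282 − δ) = Φ(1.708) = 0.9562.

Power ≈ 0.956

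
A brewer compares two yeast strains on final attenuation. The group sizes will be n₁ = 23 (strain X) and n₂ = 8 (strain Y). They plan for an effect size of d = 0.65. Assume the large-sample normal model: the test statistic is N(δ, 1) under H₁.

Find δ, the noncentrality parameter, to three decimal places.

The noncentrality parameter scales effect size by the design's sample-size factor: δ = d / √(1/n₁ + 1/n₂) = 0.65 / √(1/23 + 1/8) = 1.5836

δ ≈ 1.584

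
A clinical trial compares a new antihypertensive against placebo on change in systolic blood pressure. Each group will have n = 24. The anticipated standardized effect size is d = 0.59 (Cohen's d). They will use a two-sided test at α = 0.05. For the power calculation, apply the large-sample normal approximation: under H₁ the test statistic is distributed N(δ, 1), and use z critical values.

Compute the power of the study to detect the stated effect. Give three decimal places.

Power ≈ 0.533

Noncentrality parameter: δ = d·√(n/2) = 0.59 × √(24/2) = 2.0438
Two-sided α = 0.05 → critical value z_{0.025} = 1.960.
Power = Φ(δ − 1.960) + Φ(−δ − 1.960) = Φ(0.084) + Φ(-4.004) = 0.5334 + 0.0000 = 0.5334.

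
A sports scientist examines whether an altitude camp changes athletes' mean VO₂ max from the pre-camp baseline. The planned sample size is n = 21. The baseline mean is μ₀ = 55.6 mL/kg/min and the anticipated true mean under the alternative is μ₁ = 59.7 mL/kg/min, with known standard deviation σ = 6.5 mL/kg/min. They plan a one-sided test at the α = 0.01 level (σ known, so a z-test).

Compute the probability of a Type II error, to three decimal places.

β ≈ 0.286

Standardized effect: d = |μ₁ − μ₀| / σ = |59.7 − 55.6| / 6.5 = 0.6308
Noncentrality parameter: δ = d·√n = 0.6308 × √21 = 2.8905
Critical value for a one-sided test at α = 0.01: z_α = 2.326.
Power = Φ(δ − 2.326) = Φ(0.564) = 0.7137.
Type II error: β = 1 − power = 1 − 0.7137 = 0.2863.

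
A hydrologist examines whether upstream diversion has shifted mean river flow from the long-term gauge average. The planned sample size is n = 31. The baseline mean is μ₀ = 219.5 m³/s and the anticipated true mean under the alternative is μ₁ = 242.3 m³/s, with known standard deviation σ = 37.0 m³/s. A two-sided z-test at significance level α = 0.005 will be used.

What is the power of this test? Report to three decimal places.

Standardized effect: d = |μ₁ − μ₀| / σ = |242.3 − 219.5| / 37.0 = 0.6162
Noncentrality parameter: δ = d·√n = 0.6162 × √31 = 3.4309
Critical value for a two-sided test at α = 0.005: z_{α/2} = 2.807.
Power = Φ(δ − 2.807) + Φ(−δ − 2.807) = Φ(0.624) + Φ(-6.238) = 0.7337 + 0.0000 = 0.7337.

Power ≈ 0.734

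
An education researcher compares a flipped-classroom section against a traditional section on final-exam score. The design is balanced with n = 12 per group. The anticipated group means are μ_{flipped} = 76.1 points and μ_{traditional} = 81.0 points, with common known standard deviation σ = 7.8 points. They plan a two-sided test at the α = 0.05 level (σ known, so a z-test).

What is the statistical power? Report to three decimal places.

Power ≈ 0.337

Standardized effect: d = |μ_{flipped} − μ_{traditional}| / σ = |76.1 − 81.0| / 7.8 = 0.6282
Noncentrality parameter: δ = d·√(n/2) = 0.6282 × √(12/2) = 1.5388
Two-sided α = 0.05 → critical value z_{0.025} = 1.960.
Power = Φ(δ − 1.960) + Φ(−δ − 1.960) = Φ(-0.421) + Φ(-3.499) = 0.3368 + 0.0002 = 0.3370.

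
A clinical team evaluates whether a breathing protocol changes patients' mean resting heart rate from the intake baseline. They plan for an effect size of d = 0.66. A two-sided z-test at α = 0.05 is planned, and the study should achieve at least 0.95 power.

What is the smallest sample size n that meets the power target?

Set Φ(δ − 1.960) = 0.95; then δ − 1.960 = Φ⁻¹(0.95) = 1.645, giving δ = 3.605.
(The Φ(−δ − z_{α/2}) term is vanishingly small for δ > 0 and is dropped in the standard sample-size formula.)
δ = d·√n ⇒ n = (δ/d)² = (3.605 / 0.66)² = 29.83.
Round up to the next whole unit.

n = 30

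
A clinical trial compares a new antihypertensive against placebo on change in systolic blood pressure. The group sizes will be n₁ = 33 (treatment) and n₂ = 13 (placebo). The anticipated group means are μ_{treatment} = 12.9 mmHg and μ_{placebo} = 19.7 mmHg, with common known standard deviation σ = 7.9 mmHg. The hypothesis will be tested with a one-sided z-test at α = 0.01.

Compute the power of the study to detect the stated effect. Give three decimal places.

Standardized effect: d = |μ_{treatment} − μ_{placebo}| / σ = |12.9 − 19.7| / 7.9 = 0.8608
Noncentrality parameter: λ = d / √(1/n₁ + 1/n₂) = 0.8608 / √(1/33 + 1/13) = 2.6286
One-sided α = 0.01 → critical value z_{0.01} = 2.326.
Power = Φ(λ − 2.326) = Φ(0.302) = 0.6188.

Power ≈ 0.619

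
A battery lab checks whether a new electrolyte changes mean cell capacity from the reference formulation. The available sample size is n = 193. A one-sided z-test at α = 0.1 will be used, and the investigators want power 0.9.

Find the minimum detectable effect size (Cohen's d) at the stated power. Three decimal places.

Need Φ(δ − 1.282) = 0.9, so δ = 1.282 + 1.282 = 2.563.
δ = d·√n ⇒ d = δ/√n = 2.563/√193 = 0.1845.

d ≈ 0.184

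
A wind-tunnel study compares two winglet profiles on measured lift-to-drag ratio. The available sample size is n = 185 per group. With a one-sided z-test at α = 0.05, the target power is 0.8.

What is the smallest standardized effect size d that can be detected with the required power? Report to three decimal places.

d ≈ 0.259

Need Φ(δ − 1.645) = 0.8, so δ = 1.645 + 0.842 = 2.486.
δ = d·√(n/2) ⇒ d = δ/√(n/2) = 2.486/√(185/2) = 0.2585.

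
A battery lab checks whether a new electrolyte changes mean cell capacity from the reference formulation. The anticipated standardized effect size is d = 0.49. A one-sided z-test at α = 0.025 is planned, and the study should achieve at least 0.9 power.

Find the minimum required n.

Set Φ(δ − 1.960) = 0.9; then δ − 1.960 = Φ⁻¹(0.9) = 1.282, giving δ = 3.242.
δ = d·√n ⇒ n = (δ/d)² = (3.242 / 0.49)² = 43.76.
Round up to the next whole unit.

n = 44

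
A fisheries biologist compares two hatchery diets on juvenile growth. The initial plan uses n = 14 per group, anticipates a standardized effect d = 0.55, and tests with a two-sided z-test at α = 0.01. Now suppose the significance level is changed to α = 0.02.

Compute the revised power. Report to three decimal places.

δ = d·√(n/2) = 0.55 × √(14/2) = 1.4552 (unchanged). New critical value: z_{0.01} = 2.326.
Revised power = Φ(δ − 2.326) + Φ(−δ − 2.326) = Φ(-0.871) + Φ(-3.782) = 0.1918 + 0.0001 = 0.1919.

Power ≈ 0.192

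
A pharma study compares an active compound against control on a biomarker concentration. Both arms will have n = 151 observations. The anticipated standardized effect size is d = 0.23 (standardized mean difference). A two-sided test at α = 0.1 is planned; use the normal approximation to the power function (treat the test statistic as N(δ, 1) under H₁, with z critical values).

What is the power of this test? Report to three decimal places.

Noncentrality parameter: δ = d·√(n/2) = 0.23 × √(151/2) = 1.9985
Critical value for a two-sided test at α = 0.1: z_{α/2} = 1.645.
Power = Φ(δ − 1.645) + Φ(−δ − 1.645) = Φ(0.354) + Φ(-3.643) = 0.6382 + 0.0001 = 0.6383.

Power ≈ 0.638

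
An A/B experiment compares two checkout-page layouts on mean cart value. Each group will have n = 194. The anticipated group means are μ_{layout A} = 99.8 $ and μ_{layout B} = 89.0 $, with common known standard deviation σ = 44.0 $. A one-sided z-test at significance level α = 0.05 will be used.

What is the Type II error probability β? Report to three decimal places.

Standardized effect: d = |μ_{layout A} − μ_{layout B}| / σ = |99.8 − 89.0| / 44.0 = 0.2455
Noncentrality parameter: λ = d·√(n/2) = 0.2455 × √(194/2) = 2.4174
One-sided α = 0.05 → critical value z_{0.05} = 1.645.
Power = Φ(λ − 1.645) = Φ(0.773) = 0.7801.
Type II error: β = 1 − power = 1 − 0.7801 = 0.2199.

β ≈ 0.220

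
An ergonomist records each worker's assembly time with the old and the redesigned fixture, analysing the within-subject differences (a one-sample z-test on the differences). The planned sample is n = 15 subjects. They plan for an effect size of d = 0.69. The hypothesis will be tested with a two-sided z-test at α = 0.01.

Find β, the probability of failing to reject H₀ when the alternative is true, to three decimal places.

Noncentrality parameter: λ = d·√n = 0.69 × √15 = 2.6724
Two-sided α = 0.01 → critical value z_{0.005} = 2.576.
Power = Φ(λ − 2.576) + Φ(−λ − 2.576) = Φ(0.097) + Φ(-5.248) = 0.5384 + 0.0000 = 0.5384.
Type II error: β = 1 − power = 1 − 0.5384 = 0.4616.

β ≈ 0.462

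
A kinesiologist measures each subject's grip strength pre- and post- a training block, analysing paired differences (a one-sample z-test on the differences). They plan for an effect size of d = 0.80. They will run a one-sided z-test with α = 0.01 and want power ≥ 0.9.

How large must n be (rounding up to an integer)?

n = 21

For power 0.9 need Φ(δ − z_{0.01}) = 0.9, so δ = z_{0.01} + z_{0.10} = 2.326 + 1.282 = 3.608.
δ = d·√n ⇒ n = (δ/d)² = (3.608 / 0.80)² = 20.34.
Round up to the next whole unit.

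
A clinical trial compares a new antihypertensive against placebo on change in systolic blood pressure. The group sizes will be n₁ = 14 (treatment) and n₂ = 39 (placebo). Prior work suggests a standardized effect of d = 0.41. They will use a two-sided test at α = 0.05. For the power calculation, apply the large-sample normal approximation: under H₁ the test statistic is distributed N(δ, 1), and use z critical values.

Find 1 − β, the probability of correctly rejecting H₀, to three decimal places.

Noncentrality parameter: δ = d / √(1/n₁ + 1/n₂) = 0.41 / √(1/14 + 1/39) = 1.3160
Two-sided α = 0.05 → critical value z_{0.025} = 1.960.
Power = Φ(δ − 1.960) + Φ(−δ − 1.960) = Φ(-0.644) + Φ(-3.276) = 0.2598 + 0.0005 = 0.2603.

Power ≈ 0.260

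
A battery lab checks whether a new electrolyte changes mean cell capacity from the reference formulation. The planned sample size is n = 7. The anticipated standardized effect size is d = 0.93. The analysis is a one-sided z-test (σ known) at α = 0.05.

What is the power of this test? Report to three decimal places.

Power ≈ 0.793

Noncentrality parameter: δ = d·√n = 0.93 × √7 = 2.4605
Critical value for a one-sided test at α = 0.05: z_α = 1.645.
Power = P(Z > 1.645 − δ) = Φ(0.816) = 0.7927.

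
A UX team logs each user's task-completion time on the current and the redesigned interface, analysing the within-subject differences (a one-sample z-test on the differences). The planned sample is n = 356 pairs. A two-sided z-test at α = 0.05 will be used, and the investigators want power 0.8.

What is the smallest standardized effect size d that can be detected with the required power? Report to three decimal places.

Required noncentrality: δ = z_{0.025} + z_{0.20} = 1.960 + 0.842 = 2.802.
(The second rejection-region term Φ(−δ − z_{α/2}) is negligible and dropped.)
δ = d·√n ⇒ d = δ/√n = 2.802/√356 = 0.1485.

d ≈ 0.148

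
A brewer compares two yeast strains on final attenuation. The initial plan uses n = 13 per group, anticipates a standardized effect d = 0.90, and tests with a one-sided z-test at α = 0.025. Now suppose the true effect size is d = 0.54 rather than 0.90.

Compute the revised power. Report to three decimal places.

Power ≈ 0.280

With d = 0.54: δ = d·√(n/2) = 0.54 × √(13/2) = 1.3767. Critical value z_{0.025} = 1.960.
Revised power = P(Z > 1.960 − δ) = Φ(-0.583) = 0.2799.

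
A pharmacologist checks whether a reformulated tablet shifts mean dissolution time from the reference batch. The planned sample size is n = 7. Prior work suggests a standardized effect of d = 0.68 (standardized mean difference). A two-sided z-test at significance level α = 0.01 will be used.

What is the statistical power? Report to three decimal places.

Power ≈ 0.219

Noncentrality parameter: δ = d·√n = 0.68 × √7 = 1.7991
Two-sided α = 0.01 → critical value z_{0.005} = 2.576.
Power = Φ(δ − 2.576) + Φ(−δ − 2.576) = Φ(-0.777) + Φ(-4.375) = 0.2187 + 0.0000 = 0.2187.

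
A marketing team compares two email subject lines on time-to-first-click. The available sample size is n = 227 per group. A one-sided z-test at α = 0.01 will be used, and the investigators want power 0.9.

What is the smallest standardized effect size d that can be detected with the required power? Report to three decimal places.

d ≈ 0.339

Required noncentrality: δ = z_{0.01} + z_{0.10} = 2.326 + 1.282 = 3.608.
δ = d·√(n/2) ⇒ d = δ/√(n/2) = 3.608/√(227/2) = 0.3387.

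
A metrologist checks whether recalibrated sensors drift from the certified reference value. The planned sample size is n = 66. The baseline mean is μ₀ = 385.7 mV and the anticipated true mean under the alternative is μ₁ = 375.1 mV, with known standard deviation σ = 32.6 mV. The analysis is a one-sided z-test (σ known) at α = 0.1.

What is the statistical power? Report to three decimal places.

Standardized effect: d = |μ₁ − μ₀| / σ = |375.1 − 385.7| / 32.6 = 0.3252
Noncentrality parameter: δ = d·√n = 0.3252 × √66 = 2.6416
One-sided α = 0.1 → critical value z_{0.1} = 1.282.
Power = Φ(δ − 1.282) = Φ(1.360) = 0.9131.

Power ≈ 0.913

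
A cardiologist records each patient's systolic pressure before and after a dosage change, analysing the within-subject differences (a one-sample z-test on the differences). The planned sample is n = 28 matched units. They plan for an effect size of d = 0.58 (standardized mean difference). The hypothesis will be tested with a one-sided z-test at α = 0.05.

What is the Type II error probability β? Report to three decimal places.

Noncentrality parameter: δ = d·√n = 0.58 × √28 = 3.0691
Critical value for a one-sided test at α = 0.05: z_α = 1.645.
Power = Φ(δ − 1.645) = Φ(1.424) = 0.9228.
Type II error: β = 1 − power = 1 − 0.9228 = 0.0772.

β ≈ 0.077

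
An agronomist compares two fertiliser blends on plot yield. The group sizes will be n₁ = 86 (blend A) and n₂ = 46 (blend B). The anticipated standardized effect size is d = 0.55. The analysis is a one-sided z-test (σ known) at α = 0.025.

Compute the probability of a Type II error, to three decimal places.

Noncentrality parameter: δ = d / √(1/n₁ + 1/n₂) = 0.55 / √(1/86 + 1/46) = 3.0110
One-sided α = 0.025 → critical value z_{0.025} = 1.960.
Power = P(Z > 1.960 − δ) = Φ(1.051) = 0.8534.
Type II error: β = 1 − power = 1 − 0.8534 = 0.1466.

β ≈ 0.147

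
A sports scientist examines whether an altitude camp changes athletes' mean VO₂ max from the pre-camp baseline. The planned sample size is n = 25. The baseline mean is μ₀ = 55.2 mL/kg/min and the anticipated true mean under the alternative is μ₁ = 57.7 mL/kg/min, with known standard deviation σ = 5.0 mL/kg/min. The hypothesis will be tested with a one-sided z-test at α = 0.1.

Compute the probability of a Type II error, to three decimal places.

Standardized effect: d = |μ₁ − μ₀| / σ = |57.7 − 55.2| / 5.0 = 0.5000
Noncentrality parameter: δ = d·√n = 0.5000 × √25 = 2.5000
Critical value for a one-sided test at α = 0.1: z_α = 1.282.
Power = P(Z > 1.282 − δ) = Φ(1.218) = 0.8885.
Type II error: β = 1 − power = 1 − 0.8885 = 0.1115.

β ≈ 0.112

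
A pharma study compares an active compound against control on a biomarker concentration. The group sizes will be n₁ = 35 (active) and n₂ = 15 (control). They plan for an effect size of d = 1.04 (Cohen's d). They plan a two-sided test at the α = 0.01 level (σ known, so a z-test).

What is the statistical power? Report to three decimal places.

Noncentrality parameter: δ = d / √(1/n₁ + 1/n₂) = 1.04 / √(1/35 + 1/15) = 3.3700
Two-sided α = 0.01 → critical value z_{0.005} = 2.576.
Power = Φ(δ − 2.576) + Φ(−δ − 2.576) = Φ(0.794) + Φ(-5.946) = 0.7864 + 0.0000 = 0.7864.

Power ≈ 0.786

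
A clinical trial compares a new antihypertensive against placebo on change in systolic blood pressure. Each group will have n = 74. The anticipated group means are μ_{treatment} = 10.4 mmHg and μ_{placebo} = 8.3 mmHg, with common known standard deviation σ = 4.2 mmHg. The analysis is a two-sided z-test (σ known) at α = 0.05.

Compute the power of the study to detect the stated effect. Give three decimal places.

Standardized effect: d = |μ_{treatment} − μ_{placebo}| / σ = |10.4 − 8.3| / 4.2 = 0.5000
Noncentrality parameter: δ = d·√(n/2) = 0.5000 × √(74/2) = 3.0414
Critical value for a two-sided test at α = 0.05: z_{α/2} = 1.960.
Power = Φ(δ − 1.960) + Φ(−δ − 1.960) = Φ(1.081) + Φ(-5.001) = 0.8602 + 0.0000 = 0.8602.

Power ≈ 0.860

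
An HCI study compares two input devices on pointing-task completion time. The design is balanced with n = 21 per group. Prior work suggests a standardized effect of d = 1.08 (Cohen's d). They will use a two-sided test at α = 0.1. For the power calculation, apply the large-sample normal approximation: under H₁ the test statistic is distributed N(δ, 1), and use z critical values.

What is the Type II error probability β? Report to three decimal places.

Noncentrality parameter: δ = d·√(n/2) = 1.08 × √(21/2) = 3.4996
Two-sided α = 0.1 → critical value z_{0.05} = 1.645.
Power = Φ(δ − 1.645) + Φ(−δ − 1.645) = Φ(1.855) + Φ(-5.144) = 0.9682 + 0.0000 = 0.9682.
Type II error: β = 1 − power = 1 − 0.9682 = 0.0318.

β ≈ 0.032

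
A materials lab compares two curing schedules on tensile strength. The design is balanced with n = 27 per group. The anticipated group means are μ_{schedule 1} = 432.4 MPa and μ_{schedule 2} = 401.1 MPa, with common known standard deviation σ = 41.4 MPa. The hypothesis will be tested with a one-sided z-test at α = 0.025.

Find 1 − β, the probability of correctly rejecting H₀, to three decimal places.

Power ≈ 0.793

Standardized effect: d = |μ_{schedule 1} − μ_{schedule 2}| / σ = |432.4 − 401.1| / 41.4 = 0.7560
Noncentrality parameter: δ = d·√(n/2) = 0.7560 × √(27/2) = 2.7779
One-sided α = 0.025 → critical value z_{0.025} = 1.960.
Power = Φ(δ − 1.960) = Φ(0.818) = 0.7933.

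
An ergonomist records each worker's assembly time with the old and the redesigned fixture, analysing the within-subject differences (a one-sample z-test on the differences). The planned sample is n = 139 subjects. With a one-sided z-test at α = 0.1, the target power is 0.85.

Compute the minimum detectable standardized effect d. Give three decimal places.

Need Φ(δ − 1.282) = 0.85, so δ = 1.282 + 1.036 = 2.318.
δ = d·√n ⇒ d = δ/√n = 2.318/√139 = 0.1966.

d ≈ 0.197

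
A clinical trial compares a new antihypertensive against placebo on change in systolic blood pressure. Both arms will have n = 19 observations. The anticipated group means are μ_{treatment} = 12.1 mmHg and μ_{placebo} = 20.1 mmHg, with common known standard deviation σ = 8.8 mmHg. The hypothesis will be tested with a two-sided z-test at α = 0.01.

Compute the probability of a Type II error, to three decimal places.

β ≈ 0.411

Standardized effect: d = |μ_{treatment} − μ_{placebo}| / σ = |12.1 − 20.1| / 8.8 = 0.9091
Noncentrality parameter: δ = d·√(n/2) = 0.9091 × √(19/2) = 2.8020
Critical value for a two-sided test at α = 0.01: z_{α/2} = 2.576.
Power = Φ(δ − 2.576) + Φ(−δ − 2.576) = Φ(0.226) + Φ(-5.378) = 0.5895 + 0.0000 = 0.5895.
Type II error: β = 1 − power = 1 − 0.5895 = 0.4105.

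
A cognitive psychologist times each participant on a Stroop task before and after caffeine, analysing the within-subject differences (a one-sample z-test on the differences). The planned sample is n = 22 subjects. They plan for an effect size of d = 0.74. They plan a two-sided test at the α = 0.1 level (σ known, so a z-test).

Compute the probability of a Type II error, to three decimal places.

Noncentrality parameter: δ = d·√n = 0.74 × √22 = 3.4709
Critical value for a two-sided test at α = 0.1: z_{α/2} = 1.645.
Power = Φ(δ − 1.645) + Φ(−δ − 1.645) = Φ(1.826) + Φ(-5.116) = 0.9661 + 0.0000 = 0.9661.
Type II error: β = 1 − power = 1 − 0.9661 = 0.0339.

β ≈ 0.034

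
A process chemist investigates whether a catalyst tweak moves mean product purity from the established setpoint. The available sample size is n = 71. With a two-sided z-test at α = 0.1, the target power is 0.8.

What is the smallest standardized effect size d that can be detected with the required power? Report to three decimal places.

d ≈ 0.295

Required noncentrality: δ = z_{0.05} + z_{0.20} = 1.645 + 0.842 = 2.486.
(Lower-tail contribution to power is negligible for δ > 0.)
δ = d·√n ⇒ d = δ/√n = 2.486/√71 = 0.2951.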